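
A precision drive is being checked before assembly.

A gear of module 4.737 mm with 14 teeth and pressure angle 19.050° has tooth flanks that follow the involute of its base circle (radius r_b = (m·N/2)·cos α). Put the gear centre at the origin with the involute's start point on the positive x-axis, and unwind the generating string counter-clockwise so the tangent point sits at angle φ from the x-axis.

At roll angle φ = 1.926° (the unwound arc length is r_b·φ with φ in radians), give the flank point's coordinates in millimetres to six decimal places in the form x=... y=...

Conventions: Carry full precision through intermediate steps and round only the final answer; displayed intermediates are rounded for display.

recognized (one wheel, involute flank): single-mesh tooth geometry, m = 4.737, N = 14
pitch radius r_p = m·N/2 = 4.737·14/2 = 33.159000
base radius r_b = r_p·cos α = 33.159000·cos 19.050° = 31.343018
roll angle φ = 1.926° = 0.03361504 rad
x = r_b·(cos φ + φ·sin φ) = 31.360721
y = r_b·(sin φ − φ·cos φ) = 0.000397

x=31.360721 y=0.000397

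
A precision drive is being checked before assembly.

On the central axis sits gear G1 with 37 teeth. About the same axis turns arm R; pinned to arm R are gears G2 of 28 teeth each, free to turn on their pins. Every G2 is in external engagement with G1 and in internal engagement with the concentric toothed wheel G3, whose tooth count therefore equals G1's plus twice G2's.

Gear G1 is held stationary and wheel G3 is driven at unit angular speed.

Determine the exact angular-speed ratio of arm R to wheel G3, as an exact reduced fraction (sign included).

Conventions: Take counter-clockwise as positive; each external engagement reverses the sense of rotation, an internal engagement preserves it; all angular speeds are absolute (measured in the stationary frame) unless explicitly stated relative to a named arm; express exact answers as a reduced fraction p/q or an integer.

93/130

recognized (axles ride arm R): planetary set, 37/28/93 teeth
ring teeth: 37 + 2·28 = 93
37(ω_sun−ω_arm) = −93(ω_ring−ω_arm),  ω_sun = 0, ω_ring = 1
37(0−ω_arm) = −93(1−ω_arm)  ⇒  130·ω_arm = 93  ⇒  ω_arm = 93/130
ω_out/ω_in = 93/130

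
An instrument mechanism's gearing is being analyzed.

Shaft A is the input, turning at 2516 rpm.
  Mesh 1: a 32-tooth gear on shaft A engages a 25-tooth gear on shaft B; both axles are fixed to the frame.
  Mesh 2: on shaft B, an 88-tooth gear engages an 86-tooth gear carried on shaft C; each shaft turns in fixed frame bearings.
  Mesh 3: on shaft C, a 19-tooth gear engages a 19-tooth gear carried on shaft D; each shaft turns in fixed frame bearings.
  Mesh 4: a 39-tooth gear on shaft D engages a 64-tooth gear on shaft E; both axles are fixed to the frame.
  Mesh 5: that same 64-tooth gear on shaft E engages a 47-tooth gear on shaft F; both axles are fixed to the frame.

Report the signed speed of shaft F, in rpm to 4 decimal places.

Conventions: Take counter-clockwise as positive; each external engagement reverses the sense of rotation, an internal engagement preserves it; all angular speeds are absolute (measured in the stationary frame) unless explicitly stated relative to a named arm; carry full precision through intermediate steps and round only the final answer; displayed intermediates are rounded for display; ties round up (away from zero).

-2734.4600 rpm

5-mesh fixed-axis compound train (all bearings frame-fixed)
mesh 1 [32T→25T]: ω = 2516.0000×32/25 = 3220.4800 rpm, sense flips to −
mesh 2 [88T→86T]: ω = 3220.4800×88/86 = 3295.3749 rpm, sense flips to +
mesh 3 [19T→19T]: ω = 3295.3749×19/19 = 3295.3749 rpm, sense flips to −
mesh 4 [39T→64T]: ω = 3295.3749×39/64 = 2008.1191 rpm, sense flips to +
mesh 5 [64T→47T]: ω = 2008.1191×64/47 = 2734.4600 rpm, sense flips to −
signed output speed = -2734.4600 rpm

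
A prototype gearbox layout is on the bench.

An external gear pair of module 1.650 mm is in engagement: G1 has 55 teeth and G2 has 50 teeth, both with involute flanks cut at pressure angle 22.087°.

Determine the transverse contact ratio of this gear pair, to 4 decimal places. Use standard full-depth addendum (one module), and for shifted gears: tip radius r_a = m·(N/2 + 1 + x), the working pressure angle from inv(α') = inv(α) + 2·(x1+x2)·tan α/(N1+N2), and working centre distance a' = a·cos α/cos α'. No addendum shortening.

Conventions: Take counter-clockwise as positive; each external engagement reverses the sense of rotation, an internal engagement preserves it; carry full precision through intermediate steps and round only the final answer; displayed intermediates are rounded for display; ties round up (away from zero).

class = single-mesh tooth geometry [involute pair 55T × 50T, m = 1.650]
base radii: r_b1 = 42.045109, r_b2 = 38.222826
tip radii: r_a1 = 47.025000, r_a2 = 42.900000
no profile shift: α' = α, a' = a
action lengths: √(r_a1²−r_b1²) = 21.060851, √(r_a2²−r_b2²) = 19.478849
base pitch p_b = π·m·cos α = 4.803222
CR = (21.060851 + 19.478849 − 86.625000·sin 22.08700°)/4.803222 = 1.658779
contact ratio ≈ 1.6588

1.6588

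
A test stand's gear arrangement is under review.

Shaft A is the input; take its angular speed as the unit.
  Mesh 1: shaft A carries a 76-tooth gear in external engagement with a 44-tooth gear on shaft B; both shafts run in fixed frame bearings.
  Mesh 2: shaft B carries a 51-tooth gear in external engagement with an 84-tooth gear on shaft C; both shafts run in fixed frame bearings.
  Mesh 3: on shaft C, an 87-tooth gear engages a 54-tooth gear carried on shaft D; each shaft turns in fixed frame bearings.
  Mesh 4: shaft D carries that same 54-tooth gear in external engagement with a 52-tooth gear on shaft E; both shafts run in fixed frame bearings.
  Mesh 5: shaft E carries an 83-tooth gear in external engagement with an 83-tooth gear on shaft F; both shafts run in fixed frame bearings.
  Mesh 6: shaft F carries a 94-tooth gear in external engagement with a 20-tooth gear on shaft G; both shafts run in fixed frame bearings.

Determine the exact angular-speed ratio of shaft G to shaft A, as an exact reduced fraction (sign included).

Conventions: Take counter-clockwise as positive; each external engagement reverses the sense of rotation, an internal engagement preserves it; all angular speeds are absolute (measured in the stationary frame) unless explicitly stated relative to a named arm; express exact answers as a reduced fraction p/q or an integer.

class = fixed-axis compound train [6 meshes; 6 ratios multiply, 6 sense flips]
mesh 1 [76T→44T]: running ratio 19/11, sense −
mesh 2 [51T→84T]: running ratio 323/308, sense +
mesh 3 [87T→54T]: running ratio 9367/5544, sense −
mesh 4 [54T→52T]: running ratio 28101/16016, sense +
mesh 5 [83T→83T]: running ratio 28101/16016, sense −
mesh 6 [94T→20T]: running ratio 1320747/160160, sense +
ω_out/ω_in = 1320747/160160

1320747/160160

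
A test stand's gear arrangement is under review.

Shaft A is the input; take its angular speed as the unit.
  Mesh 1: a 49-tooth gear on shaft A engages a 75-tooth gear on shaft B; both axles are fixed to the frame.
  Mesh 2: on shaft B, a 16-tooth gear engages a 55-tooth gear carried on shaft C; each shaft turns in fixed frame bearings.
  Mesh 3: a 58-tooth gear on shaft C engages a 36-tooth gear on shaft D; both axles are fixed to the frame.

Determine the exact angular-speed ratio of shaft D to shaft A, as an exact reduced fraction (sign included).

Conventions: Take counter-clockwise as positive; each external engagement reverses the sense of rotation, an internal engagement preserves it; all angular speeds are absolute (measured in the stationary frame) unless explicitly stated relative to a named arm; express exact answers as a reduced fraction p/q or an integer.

-11368/37125

class = fixed-axis compound train [3 meshes; 3 ratios multiply, 3 sense flips]
mesh 1 [49T→75T]: running ratio 49/75, sense −
mesh 2 [16T→55T]: running ratio 784/4125, sense +
mesh 3 [58T→36T]: running ratio 11368/37125, sense −
ω_out/ω_in = -11368/37125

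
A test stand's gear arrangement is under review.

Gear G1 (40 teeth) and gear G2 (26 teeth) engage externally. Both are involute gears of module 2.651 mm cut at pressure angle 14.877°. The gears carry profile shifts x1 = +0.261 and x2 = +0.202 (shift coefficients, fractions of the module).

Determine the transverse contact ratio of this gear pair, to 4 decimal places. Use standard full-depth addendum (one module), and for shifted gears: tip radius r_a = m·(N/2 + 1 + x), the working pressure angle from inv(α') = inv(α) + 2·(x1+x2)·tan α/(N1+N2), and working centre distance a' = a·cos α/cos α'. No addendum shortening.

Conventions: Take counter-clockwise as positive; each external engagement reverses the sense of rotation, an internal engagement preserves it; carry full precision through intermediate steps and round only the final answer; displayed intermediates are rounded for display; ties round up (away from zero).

1.8014

single-mesh involute tooth geometry (40T engaging 26T at module 2.651)
base radii: r_b1 = 51.242728, r_b2 = 33.307773
tip radii: r_a1 = 56.362911, r_a2 = 37.649502
inv(α') = inv(14.877°) + 2·(+0.261+0.202)·tan α/(40+26) = 0.00972414  ⇒  α' = 17.41773°
a' = a·cos α / cos α' = 87.4830·cos 14.877°/cos 17.41773° = 88.613637
action lengths: √(r_a1²−r_b1²) = 23.472548, √(r_a2²−r_b2²) = 17.552129
base pitch p_b = π·m·cos α = 8.049189
CR = (23.472548 + 17.552129 − 88.613637·sin 17.41773°)/8.049189 = 1.801352
contact ratio ≈ 1.8014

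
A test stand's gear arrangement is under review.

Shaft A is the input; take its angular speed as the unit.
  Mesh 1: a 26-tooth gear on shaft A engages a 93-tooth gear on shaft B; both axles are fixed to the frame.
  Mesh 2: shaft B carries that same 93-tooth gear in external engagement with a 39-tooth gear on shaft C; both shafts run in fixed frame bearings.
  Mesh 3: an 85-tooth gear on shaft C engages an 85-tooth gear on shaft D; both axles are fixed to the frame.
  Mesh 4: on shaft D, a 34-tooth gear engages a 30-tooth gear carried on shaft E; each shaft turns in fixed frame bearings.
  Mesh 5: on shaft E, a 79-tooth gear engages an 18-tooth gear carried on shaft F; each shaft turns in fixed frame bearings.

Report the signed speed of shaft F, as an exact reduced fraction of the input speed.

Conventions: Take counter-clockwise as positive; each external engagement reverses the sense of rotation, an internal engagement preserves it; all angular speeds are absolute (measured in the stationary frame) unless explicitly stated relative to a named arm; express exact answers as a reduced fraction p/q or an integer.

5-mesh fixed-axis compound train (all bearings frame-fixed)
mesh 1 [26T→93T]: |ω|/ω_in = 1×26/93 = 26/93, sense flips to −
mesh 2 [93T→39T]: |ω|/ω_in = (26/93)×93/39 = 2/3, sense flips to +
mesh 3 [85T→85T]: |ω|/ω_in = (2/3)×85/85 = 2/3, sense flips to −
mesh 4 [34T→30T]: |ω|/ω_in = (2/3)×34/30 = 34/45, sense flips to +
mesh 5 [79T→18T]: |ω|/ω_in = (34/45)×79/18 = 1343/405, sense flips to −
signed output speed (× input speed) = -1343/405

-1343/405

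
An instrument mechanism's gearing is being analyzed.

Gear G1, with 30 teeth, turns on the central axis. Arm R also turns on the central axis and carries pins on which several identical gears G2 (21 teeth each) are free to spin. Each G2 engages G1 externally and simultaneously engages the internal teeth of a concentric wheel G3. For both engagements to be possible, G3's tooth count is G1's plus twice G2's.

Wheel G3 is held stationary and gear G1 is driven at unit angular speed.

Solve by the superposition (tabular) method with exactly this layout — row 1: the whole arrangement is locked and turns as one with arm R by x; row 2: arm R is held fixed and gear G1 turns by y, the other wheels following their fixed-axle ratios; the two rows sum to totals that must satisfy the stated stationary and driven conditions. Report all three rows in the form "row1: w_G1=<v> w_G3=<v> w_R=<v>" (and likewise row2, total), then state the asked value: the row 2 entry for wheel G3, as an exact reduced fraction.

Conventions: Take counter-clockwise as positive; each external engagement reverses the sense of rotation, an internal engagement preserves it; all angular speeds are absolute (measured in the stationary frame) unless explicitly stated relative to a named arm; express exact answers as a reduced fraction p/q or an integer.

recognized (axles ride arm R): planetary set, 30/21/72 teeth
superposition row 1 [locked train]: every member turns x
superposition row 2 [arm held]: sun y, ring −(30/72)·y, arm 0
boundary: total ω_ring = x − (30/72)·y = 0 and total ω_sun = x + y = 1  ⇒  y = 12/17, x = 5/17
row 2 ring = −(30/72)·12/17 = -5/17
totals (row 1 + row 2): sun 5/17 + 12/17 = 1, ring 5/17 + (-5/17) = 0, arm 5/17 + 0 = 5/17
asked cell (row2, ring) = -5/17

row1: w_G1=5/17 w_G3=5/17 w_R=5/17
row2: w_G1=12/17 w_G3=-5/17 w_R=0
total: w_G1=1 w_G3=0 w_R=5/17
asked value: -5/17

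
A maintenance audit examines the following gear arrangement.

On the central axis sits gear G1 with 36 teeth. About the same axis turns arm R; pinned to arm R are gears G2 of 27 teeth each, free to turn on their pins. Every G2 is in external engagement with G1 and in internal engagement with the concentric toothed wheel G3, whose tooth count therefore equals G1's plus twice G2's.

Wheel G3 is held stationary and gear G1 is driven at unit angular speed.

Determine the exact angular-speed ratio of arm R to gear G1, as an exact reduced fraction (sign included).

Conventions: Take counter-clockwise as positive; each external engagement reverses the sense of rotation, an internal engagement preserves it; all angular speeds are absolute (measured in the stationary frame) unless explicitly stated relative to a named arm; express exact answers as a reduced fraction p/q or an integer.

class = planetary set [G3 = 36+2·27 = 90; Willis about the carrier]
ring teeth: 36 + 2·27 = 90
36(ω_sun−ω_arm) = −90(ω_ring−ω_arm),  ω_ring = 0, ω_sun = 1
36(1−ω_arm) = −90(0−ω_arm)  ⇒  126·ω_arm = 36  ⇒  ω_arm = 2/7
ω_out/ω_in = 2/7

2/7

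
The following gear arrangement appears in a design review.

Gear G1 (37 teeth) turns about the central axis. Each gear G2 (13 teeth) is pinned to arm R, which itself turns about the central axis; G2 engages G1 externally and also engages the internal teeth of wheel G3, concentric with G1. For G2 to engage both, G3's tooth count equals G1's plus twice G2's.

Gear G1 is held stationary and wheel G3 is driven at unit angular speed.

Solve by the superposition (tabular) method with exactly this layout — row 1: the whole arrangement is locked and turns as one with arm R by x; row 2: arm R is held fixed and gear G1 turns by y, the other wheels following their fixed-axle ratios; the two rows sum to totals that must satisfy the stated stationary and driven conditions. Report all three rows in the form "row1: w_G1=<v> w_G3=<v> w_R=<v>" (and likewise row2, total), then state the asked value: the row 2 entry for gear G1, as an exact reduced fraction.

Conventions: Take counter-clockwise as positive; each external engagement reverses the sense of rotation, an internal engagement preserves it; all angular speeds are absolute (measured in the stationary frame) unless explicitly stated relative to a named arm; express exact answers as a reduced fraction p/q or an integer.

recognized (axles ride arm R): planetary set, 37/13/63 teeth
row 1 — lock + rotate with arm: ω_sun = ω_ring = ω_arm = x
superposition row 2 [arm held]: sun y, ring −(37/63)·y, arm 0
boundary: total ω_sun = x + y = 0 and total ω_ring = x − (37/63)·y = 1  ⇒  y = -63/100, x = 63/100
row 2 ring = −(37/63)·(-63/100) = 37/100
totals (row 1 + row 2): sun 63/100 + (-63/100) = 0, ring 63/100 + 37/100 = 1, arm 63/100 + 0 = 63/100
asked cell (row2, sun) = -63/100

row1: w_G1=63/100 w_G3=63/100 w_R=63/100
row2: w_G1=-63/100 w_G3=37/100 w_R=0
total: w_G1=0 w_G3=1 w_R=63/100
asked value: -63/100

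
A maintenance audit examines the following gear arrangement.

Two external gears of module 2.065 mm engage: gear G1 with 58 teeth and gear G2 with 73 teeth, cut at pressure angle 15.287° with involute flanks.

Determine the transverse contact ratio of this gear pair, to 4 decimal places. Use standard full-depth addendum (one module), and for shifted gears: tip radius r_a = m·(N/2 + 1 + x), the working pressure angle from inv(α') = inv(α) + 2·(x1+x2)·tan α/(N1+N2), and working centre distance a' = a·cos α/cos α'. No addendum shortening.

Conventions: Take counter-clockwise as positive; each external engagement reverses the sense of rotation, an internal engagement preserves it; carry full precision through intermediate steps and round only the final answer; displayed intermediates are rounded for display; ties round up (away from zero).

2.1371

recognized (one external pair, fixed centres): single-mesh tooth geometry, m = 2.065, N1 = 58, N2 = 73
base radii: r_b1 = 57.766105, r_b2 = 72.705615
tip radii: r_a1 = 61.950000, r_a2 = 77.437500
no profile shift: α' = α, a' = a
action lengths: √(r_a1²−r_b1²) = 22.380340, √(r_a2²−r_b2²) = 26.654455
base pitch p_b = π·m·cos α = 6.257847
CR = (22.380340 + 26.654455 − 135.257500·sin 15.28700°)/6.257847 = 2.137091
contact ratio ≈ 2.1371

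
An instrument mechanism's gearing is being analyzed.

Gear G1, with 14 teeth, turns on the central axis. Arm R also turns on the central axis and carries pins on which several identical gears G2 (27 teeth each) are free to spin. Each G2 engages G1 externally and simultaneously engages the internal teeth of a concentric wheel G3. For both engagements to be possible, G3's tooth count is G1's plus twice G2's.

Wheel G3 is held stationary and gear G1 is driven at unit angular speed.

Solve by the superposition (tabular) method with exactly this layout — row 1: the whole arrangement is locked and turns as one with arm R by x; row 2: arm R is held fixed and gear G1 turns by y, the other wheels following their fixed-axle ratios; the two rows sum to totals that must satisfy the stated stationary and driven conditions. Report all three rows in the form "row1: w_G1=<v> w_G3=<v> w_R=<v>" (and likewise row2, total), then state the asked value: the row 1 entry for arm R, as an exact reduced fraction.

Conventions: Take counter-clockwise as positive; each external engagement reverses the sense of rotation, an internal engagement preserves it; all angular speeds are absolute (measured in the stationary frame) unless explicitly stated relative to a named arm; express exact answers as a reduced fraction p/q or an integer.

row1: w_G1=7/41 w_G3=7/41 w_R=7/41
row2: w_G1=34/41 w_G3=-7/41 w_R=0
total: w_G1=1 w_G3=0 w_R=7/41
asked value: 7/41

recognized (axles ride arm R): planetary set, 14/27/68 teeth
row 1 (train locked, turned with arm): all members turn x
row 2: sun turns y, ring = −(14/68)·y, arm 0
boundary: total ω_ring = x − (14/68)·y = 0 and total ω_sun = x + y = 1  ⇒  y = 34/41, x = 7/41
row 2 ring = −(14/68)·34/41 = -7/41
totals (row 1 + row 2): sun 7/41 + 34/41 = 1, ring 7/41 + (-7/41) = 0, arm 7/41 + 0 = 7/41
asked cell (row1, arm) = 7/41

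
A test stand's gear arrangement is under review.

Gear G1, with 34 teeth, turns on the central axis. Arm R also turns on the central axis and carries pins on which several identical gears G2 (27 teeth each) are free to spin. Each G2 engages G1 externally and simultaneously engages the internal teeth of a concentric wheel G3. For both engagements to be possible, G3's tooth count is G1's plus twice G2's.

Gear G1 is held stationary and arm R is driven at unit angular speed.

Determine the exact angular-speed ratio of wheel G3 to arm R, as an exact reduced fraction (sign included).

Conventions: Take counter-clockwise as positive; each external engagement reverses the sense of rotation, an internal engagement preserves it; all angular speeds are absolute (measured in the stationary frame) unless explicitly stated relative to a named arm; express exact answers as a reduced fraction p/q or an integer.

61/44

recognized (axles ride arm R): planetary set, 34/27/88 teeth
ring teeth: 34 + 2·27 = 88
34(ω_sun−ω_arm) = −88(ω_ring−ω_arm),  ω_sun = 0, ω_arm = 1
ω_ring = 1 − (34/88)(0−1) = 61/44
ω_out/ω_in = 61/44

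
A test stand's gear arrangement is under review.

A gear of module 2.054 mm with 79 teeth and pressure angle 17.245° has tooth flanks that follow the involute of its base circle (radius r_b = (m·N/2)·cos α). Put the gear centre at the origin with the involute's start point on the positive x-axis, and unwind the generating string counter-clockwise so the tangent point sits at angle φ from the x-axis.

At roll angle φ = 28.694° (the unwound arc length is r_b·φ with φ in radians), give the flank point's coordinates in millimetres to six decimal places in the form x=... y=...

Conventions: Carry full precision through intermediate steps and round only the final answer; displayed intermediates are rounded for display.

single-mesh involute tooth geometry (79T wheel at module 2.054)
pitch radius r_p = m·N/2 = 2.054·79/2 = 81.133000
base radius r_b = r_p·cos α = 81.133000·cos 17.245° = 77.485732
roll angle φ = 28.694° = 0.50080478 rad
x = r_b·(cos φ + φ·sin φ) = 86.601825
y = r_b·(sin φ − φ·cos φ) = 3.163546

x=86.601825 y=3.163546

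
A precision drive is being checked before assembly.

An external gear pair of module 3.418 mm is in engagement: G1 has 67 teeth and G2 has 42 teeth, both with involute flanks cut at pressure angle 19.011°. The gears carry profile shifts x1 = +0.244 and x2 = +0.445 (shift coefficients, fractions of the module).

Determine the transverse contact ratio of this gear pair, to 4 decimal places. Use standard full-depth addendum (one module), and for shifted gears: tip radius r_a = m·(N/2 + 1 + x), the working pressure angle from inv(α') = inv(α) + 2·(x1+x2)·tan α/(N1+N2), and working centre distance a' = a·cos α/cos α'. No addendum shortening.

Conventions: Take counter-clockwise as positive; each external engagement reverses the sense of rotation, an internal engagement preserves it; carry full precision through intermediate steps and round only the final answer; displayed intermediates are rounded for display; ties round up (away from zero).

single-mesh involute tooth geometry (67T engaging 42T at module 3.418)
base radii: r_b1 = 108.257555, r_b2 = 67.862945
tip radii: r_a1 = 118.754992, r_a2 = 76.717010
inv(α') = inv(19.011°) + 2·(+0.244+0.445)·tan α/(67+42) = 0.01709361  ⇒  α' = 20.90179°
a' = a·cos α / cos α' = 186.2810·cos 19.011°/cos 20.90179° = 188.526820
action lengths: √(r_a1²−r_b1²) = 48.816493, √(r_a2²−r_b2²) = 35.778770
base pitch p_b = π·m·cos α = 10.152273
CR = (48.816493 + 35.778770 − 188.526820·sin 20.90179°)/10.152273 = 1.707508
contact ratio ≈ 1.7075

1.7075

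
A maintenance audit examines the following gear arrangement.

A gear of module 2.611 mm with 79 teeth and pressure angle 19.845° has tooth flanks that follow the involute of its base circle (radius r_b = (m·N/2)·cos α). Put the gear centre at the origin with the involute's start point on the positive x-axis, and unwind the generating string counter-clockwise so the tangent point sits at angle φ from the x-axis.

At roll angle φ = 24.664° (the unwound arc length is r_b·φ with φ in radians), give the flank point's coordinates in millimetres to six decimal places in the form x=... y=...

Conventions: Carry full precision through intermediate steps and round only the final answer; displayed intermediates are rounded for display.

recognized (one wheel, involute flank): single-mesh tooth geometry, m = 2.611, N = 79
pitch radius r_p = m·N/2 = 2.611·79/2 = 103.134500
base radius r_b = r_p·cos α = 103.134500·cos 19.845° = 97.009799
roll angle φ = 24.664° = 0.43046801 rad
x = r_b·(cos φ + φ·sin φ) = 105.585776
y = r_b·(sin φ − φ·cos φ) = 2.531908

x=105.585776 y=2.531908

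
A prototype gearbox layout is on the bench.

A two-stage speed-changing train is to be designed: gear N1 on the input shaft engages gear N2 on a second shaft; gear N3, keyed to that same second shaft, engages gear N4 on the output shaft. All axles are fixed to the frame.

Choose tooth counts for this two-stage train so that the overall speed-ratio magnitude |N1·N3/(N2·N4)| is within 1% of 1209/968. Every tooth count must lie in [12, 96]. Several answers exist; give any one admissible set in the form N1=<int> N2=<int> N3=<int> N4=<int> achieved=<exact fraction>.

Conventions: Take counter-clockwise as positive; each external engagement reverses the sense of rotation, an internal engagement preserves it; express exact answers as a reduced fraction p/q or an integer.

topology: fixed-axis compound train — 2 stages, target 1209/968
target = 1209/968 in lowest terms: an exact hit needs N1·N3 = k·1209 and N2·N4 = k·968 for one integer k, every count in [12, 96]; additionally prefer no 1:1 stage (N1 ≠ N2, N3 ≠ N4)
k = 1: N1·N3 = 1209 = 13·93, N2·N4 = 968 = 22·44
achieved = 13·93/(22·44) = 1209/968; |achieved − target| = 0 ≤ 1209/96800 ✓

N1=13 N2=22 N3=93 N4=44 achieved=1209/968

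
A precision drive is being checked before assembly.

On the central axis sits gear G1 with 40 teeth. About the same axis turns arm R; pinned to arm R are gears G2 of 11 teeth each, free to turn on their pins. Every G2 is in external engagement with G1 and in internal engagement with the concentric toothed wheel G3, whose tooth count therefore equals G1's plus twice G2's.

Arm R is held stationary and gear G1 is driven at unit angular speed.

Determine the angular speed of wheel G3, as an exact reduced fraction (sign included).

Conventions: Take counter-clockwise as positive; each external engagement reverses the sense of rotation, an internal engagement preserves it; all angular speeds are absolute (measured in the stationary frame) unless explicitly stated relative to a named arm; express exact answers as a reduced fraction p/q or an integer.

-20/31

recognized (axles ride arm R): planetary set, 40/11/62 teeth
ring teeth: 40 + 2·11 = 62
40(ω_sun−ω_arm) = −62(ω_ring−ω_arm),  ω_arm = 0, ω_sun = 1
ω_ring = 0 − (40/62)(1−0) = -20/31
exact speed ratio = -20/31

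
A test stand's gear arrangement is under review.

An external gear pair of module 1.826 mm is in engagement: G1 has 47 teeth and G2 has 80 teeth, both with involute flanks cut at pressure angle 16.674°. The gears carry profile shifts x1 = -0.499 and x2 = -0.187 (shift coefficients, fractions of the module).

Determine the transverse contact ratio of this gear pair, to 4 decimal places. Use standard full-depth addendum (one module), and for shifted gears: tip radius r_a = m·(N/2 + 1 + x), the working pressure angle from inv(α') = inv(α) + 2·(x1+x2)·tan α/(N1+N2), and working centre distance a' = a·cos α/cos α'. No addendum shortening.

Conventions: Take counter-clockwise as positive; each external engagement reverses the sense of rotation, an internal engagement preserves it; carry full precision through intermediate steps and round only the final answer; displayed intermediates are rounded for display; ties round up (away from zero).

single-mesh involute tooth geometry (47T engaging 80T at module 1.826)
base radii: r_b1 = 41.106712, r_b2 = 69.968872
tip radii: r_a1 = 43.825826, r_a2 = 74.524538
inv(α') = inv(16.674°) + 2·(-0.499-0.187)·tan α/(47+80) = 0.00526786  ⇒  α' = 14.25855°
a' = a·cos α / cos α' = 115.9510·cos 16.674°/cos 14.25855° = 114.606121
action lengths: √(r_a1²−r_b1²) = 15.196750, √(r_a2²−r_b2²) = 25.656650
base pitch p_b = π·m·cos α = 5.495342
CR = (15.196750 + 25.656650 − 114.606121·sin 14.25855°)/5.495342 = 2.297610
contact ratio ≈ 2.2976

2.2976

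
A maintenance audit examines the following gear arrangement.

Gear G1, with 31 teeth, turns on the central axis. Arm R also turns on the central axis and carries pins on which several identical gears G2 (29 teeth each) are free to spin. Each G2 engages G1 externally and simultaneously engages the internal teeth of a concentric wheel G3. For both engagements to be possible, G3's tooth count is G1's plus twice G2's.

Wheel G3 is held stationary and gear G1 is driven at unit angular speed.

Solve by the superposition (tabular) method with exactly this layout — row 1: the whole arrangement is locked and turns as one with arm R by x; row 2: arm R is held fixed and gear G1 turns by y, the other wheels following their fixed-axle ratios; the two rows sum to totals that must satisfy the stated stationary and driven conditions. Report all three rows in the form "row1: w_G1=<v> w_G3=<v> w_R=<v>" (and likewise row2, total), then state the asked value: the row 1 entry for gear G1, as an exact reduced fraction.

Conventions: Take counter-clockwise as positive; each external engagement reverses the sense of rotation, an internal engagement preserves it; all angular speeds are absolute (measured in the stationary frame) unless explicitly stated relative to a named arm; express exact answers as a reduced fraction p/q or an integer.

planetary set (31T centre, 29T on arm, 89T internal) — Willis relation
superposition row 1 [locked train]: every member turns x
row 2 (arm held, sun turns y): ω_ring = −(31/89)·y, ω_arm = 0
boundary: total ω_ring = x − (31/89)·y = 0 and total ω_sun = x + y = 1  ⇒  y = 89/120, x = 31/120
row 2 ring = −(31/89)·89/120 = -31/120
totals (row 1 + row 2): sun 31/120 + 89/120 = 1, ring 31/120 + (-31/120) = 0, arm 31/120 + 0 = 31/120
asked cell (row1, sun) = 31/120

row1: w_G1=31/120 w_G3=31/120 w_R=31/120
row2: w_G1=89/120 w_G3=-31/120 w_R=0
total: w_G1=1 w_G3=0 w_R=31/120
asked value: 31/120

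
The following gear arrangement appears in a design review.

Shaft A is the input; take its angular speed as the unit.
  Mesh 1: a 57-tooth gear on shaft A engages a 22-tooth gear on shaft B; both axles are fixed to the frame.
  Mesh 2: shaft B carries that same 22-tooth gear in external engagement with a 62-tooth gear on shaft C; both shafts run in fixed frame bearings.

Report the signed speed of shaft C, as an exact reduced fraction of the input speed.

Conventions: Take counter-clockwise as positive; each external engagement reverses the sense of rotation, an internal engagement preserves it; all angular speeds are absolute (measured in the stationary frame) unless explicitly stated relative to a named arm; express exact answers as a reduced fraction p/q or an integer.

57/62

2-mesh fixed-axis compound train (all bearings frame-fixed)
mesh 1 [57T→22T]: |ω|/ω_in = 1×57/22 = 57/22, sense flips to −
mesh 2 [22T→62T]: |ω|/ω_in = (57/22)×22/62 = 57/62, sense flips to +
signed output speed (× input speed) = 57/62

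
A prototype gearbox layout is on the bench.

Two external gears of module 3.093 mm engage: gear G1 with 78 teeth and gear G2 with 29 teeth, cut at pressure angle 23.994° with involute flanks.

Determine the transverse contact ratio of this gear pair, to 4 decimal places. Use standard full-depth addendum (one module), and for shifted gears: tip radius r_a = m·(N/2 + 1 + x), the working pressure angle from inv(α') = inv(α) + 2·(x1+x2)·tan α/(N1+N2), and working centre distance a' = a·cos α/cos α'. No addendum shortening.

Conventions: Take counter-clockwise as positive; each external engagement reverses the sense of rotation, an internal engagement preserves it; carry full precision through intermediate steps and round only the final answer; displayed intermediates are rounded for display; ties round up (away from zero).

single-mesh involute tooth geometry (78T engaging 29T at module 3.093)
base radii: r_b1 = 110.203385, r_b2 = 40.973053
tip radii: r_a1 = 123.720000, r_a2 = 47.941500
no profile shift: α' = α, a' = a
action lengths: √(r_a1²−r_b1²) = 56.230350, √(r_a2²−r_b2²) = 24.891692
base pitch p_b = π·m·cos α = 8.877286
CR = (56.230350 + 24.891692 − 165.475500·sin 23.99400°)/8.877286 = 1.558238
contact ratio ≈ 1.5582

1.5582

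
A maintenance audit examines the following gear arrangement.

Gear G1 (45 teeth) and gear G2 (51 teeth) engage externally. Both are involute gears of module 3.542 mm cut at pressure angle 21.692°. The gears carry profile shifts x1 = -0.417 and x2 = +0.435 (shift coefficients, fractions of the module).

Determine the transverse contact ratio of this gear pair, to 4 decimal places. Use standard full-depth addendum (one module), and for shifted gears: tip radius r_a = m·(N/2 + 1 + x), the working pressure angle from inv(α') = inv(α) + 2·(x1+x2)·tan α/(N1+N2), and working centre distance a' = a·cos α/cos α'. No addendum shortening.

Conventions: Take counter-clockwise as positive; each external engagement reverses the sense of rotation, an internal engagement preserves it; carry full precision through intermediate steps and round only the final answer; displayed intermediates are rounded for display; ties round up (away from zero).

1.6456

single-mesh involute tooth geometry (45T engaging 51T at module 3.542)
base radii: r_b1 = 74.051334, r_b2 = 83.924845
tip radii: r_a1 = 81.759986, r_a2 = 95.403770
inv(α') = inv(21.692°) + 2·(-0.417+0.435)·tan α/(45+51) = 0.01933895  ⇒  α' = 21.74587°
a' = a·cos α / cos α' = 170.0160·cos 21.692°/cos 21.74587° = 170.079681
action lengths: √(r_a1²−r_b1²) = 34.656821, √(r_a2²−r_b2²) = 45.370692
base pitch p_b = π·m·cos α = 10.339517
CR = (34.656821 + 45.370692 − 170.079681·sin 21.74587°)/10.339517 = 1.645591
contact ratio ≈ 1.6456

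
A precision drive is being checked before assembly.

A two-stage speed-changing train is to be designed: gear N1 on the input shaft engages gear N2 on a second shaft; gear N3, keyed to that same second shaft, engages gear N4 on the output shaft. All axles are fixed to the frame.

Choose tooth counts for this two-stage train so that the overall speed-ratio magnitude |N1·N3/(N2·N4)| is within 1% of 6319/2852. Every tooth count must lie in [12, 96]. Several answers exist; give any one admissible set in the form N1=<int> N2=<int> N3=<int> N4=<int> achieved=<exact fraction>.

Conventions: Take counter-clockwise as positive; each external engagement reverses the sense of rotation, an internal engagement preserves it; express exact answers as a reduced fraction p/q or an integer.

design class (target 6319/2852): fixed-axis compound train
target = 6319/2852 in lowest terms: an exact hit needs N1·N3 = k·6319 and N2·N4 = k·2852 for one integer k, every count in [12, 96]; additionally prefer no 1:1 stage (N1 ≠ N2, N3 ≠ N4)
k = 1: N1·N3 = 6319 = 71·89, N2·N4 = 2852 = 31·92
achieved = 71·89/(31·92) = 6319/2852; |achieved − target| = 0 ≤ 6319/285200 ✓

N1=71 N2=31 N3=89 N4=92 achieved=6319/2852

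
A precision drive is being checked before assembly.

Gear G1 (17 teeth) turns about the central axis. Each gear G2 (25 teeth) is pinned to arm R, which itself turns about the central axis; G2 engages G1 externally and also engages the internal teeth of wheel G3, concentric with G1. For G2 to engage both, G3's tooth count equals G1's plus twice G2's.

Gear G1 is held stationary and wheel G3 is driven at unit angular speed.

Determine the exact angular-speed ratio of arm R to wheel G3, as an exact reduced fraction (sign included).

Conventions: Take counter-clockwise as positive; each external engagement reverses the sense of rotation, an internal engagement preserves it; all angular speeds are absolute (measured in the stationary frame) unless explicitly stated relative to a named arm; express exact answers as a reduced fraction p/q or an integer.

67/84

topology: planetary set — G1 17T / G2 25T / G3 67T, arm = carrier (Willis)
ring teeth: 17 + 2·25 = 67
17(ω_sun−ω_arm) = −67(ω_ring−ω_arm),  ω_sun = 0, ω_ring = 1
17(0−ω_arm) = −67(1−ω_arm)  ⇒  84·ω_arm = 67  ⇒  ω_arm = 67/84
ω_out/ω_in = 67/84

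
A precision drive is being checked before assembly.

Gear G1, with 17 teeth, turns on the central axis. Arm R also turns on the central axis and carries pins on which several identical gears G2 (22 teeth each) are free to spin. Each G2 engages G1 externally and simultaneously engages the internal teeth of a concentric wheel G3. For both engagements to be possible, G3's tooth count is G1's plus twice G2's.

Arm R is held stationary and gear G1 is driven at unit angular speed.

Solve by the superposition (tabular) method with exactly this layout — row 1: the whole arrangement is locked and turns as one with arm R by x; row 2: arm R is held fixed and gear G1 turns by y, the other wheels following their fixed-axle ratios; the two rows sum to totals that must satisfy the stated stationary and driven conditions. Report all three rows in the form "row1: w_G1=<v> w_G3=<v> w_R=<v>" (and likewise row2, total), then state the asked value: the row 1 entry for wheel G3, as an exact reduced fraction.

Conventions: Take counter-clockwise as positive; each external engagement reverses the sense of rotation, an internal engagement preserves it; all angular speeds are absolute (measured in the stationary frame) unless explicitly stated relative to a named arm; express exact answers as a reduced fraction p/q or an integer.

topology: planetary set — G1 17T / G2 22T / G3 61T, arm = carrier (Willis)
row 1 (train locked, turned with arm): all members turn x
row 2 (arm held, sun turns y): ω_ring = −(17/61)·y, ω_arm = 0
boundary: total ω_arm = x = 0 and total ω_sun = x + y = 1  ⇒  y = 1, x = 0
row 2 ring = −(17/61)·1 = -17/61
totals (row 1 + row 2): sun 0 + 1 = 1, ring 0 + (-17/61) = -17/61, arm 0 + 0 = 0
asked cell (row1, ring) = 0

row1: w_G1=0 w_G3=0 w_R=0
row2: w_G1=1 w_G3=-17/61 w_R=0
total: w_G1=1 w_G3=-17/61 w_R=0
asked value: 0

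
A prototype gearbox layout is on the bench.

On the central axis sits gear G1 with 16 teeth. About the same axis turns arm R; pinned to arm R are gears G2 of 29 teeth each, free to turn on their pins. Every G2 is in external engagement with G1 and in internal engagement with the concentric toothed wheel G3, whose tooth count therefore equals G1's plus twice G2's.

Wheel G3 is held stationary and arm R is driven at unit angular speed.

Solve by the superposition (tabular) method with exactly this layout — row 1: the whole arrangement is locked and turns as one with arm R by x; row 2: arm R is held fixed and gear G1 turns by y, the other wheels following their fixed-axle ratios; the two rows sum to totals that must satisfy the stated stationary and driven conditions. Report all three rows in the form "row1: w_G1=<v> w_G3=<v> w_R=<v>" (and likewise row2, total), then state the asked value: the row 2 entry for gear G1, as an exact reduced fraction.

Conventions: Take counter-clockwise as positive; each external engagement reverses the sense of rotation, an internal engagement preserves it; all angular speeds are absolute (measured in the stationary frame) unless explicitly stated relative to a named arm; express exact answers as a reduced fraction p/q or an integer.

row1: w_G1=1 w_G3=1 w_R=1
row2: w_G1=37/8 w_G3=-1 w_R=0
total: w_G1=45/8 w_G3=0 w_R=1
asked value: 37/8

recognized (axles ride arm R): planetary set, 16/29/74 teeth
row 1 — lock + rotate with arm: ω_sun = ω_ring = ω_arm = x
row 2: sun turns y, ring = −(16/74)·y, arm 0
boundary: total ω_ring = x − (16/74)·y = 0 and total ω_arm = x = 1  ⇒  y = 37/8, x = 1
row 2 ring = −(16/74)·37/8 = -1
totals (row 1 + row 2): sun 1 + 37/8 = 45/8, ring 1 + (-1) = 0, arm 1 + 0 = 1
asked cell (row2, sun) = 37/8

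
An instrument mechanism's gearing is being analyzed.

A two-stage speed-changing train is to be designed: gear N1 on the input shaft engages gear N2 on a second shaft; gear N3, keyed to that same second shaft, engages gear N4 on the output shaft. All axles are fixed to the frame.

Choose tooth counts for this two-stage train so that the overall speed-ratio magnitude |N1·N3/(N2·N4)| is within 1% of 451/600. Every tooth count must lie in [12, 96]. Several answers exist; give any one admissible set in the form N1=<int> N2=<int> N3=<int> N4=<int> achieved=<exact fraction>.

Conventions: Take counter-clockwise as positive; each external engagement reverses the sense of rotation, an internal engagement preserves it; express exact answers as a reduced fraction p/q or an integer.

N1=22 N2=15 N3=41 N4=80 achieved=451/600

design class (target 451/600): fixed-axis compound train
target = 451/600 in lowest terms: an exact hit needs N1·N3 = k·451 and N2·N4 = k·600 for one integer k, every count in [12, 96]; additionally prefer no 1:1 stage (N1 ≠ N2, N3 ≠ N4)
k = 1: no 1:1-free in-range split of k·451 and k·600 into factor pairs; take k = 2
k = 2: N1·N3 = 902 = 22·41, N2·N4 = 1200 = 15·80
achieved = 22·41/(15·80) = 451/600; |achieved − target| = 0 ≤ 451/60000 ✓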